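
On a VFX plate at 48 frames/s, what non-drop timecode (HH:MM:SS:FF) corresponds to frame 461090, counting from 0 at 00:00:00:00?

461090 ÷ 48 = 9606 full seconds, remainder 2 frames.
9606 s = 2 h 40 min 6 s.
Timecode: 02:40:06:02.

02:40:06:02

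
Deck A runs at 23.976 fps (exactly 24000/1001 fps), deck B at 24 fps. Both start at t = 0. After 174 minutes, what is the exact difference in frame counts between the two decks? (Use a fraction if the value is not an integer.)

250560/1001 frames

174 min = 10440 s.
A emits 24000/1001 × 10440 = 250560000/1001 frames; B emits 24 × 10440 = 250560.
Difference = 250560/1001 frames (≈ 250.3097); B is ahead of A.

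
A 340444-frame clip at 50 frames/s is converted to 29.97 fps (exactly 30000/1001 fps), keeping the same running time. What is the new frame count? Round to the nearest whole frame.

204062 frames

Frames at target rate = 340444 × (30000/1001) / (50) = 15712800/77 ≈ 204062.338.
Nearest whole frame: 204062.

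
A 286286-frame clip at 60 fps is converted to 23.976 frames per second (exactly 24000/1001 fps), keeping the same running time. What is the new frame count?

114400 frames

Target frames = source frames × (target rate / source rate) = 286286 × (24000/1001)/(60) = 286286 × 400/1001 = 114400.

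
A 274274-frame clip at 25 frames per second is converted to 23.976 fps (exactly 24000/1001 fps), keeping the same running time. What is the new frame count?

Target frames = source frames × (target rate / source rate) = 274274 × (24000/1001)/(25) = 274274 × 960/1001 = 263040.

263040 frames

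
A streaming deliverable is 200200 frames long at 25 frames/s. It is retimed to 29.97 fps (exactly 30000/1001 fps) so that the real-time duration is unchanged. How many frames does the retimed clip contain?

240000 frames

Target frames = source frames × (target rate / source rate) = 200200 × (30000/1001)/(25) = 200200 × 1200/1001 = 240000.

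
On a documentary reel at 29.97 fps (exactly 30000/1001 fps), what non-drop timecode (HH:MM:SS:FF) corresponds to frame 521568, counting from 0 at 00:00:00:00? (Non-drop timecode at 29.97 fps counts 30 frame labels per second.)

04:49:45:18

521568 ÷ 30 = 17385 full seconds, remainder 18 frames.
17385 s = 4 h 49 min 45 s.
Timecode: 04:49:45:18.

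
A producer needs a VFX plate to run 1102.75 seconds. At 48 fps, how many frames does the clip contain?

Frames = 1102.75 × 48 = 52932.

52932 frames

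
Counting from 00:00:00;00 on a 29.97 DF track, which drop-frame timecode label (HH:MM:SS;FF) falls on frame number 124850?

Ten DF minutes hold 17982 frames, so frame 124850 lies in block 6 (frames 107892–125873) with 16958 frames into that block.
The block's first minute is 1800 frames and the rest 1798 each; 16958 frames reaches minute 9, so 6 × 18 + 9 × 2 = 126 labels have been skipped so far.
Adding those back, label number 124850 + 126 = 124976 at 30 labels/s is 4165 s + 26 f = 1 h 9 min 25 s frame 26, i.e. 01:09:25;26.

01:09:25;26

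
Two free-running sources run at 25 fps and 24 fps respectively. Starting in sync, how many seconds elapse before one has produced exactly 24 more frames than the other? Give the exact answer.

24 seconds

The gap grows by |24 − 25| = 1 frame per second.
Time for a 24-frame gap: 24 ÷ (1) = 24 s.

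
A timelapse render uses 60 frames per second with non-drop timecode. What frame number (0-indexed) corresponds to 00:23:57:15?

86235

Total seconds to the label: (0 × 3600 + 23 × 60 + 57) = 1437.
Frame index = 1437 × 60 + 15 = 86235.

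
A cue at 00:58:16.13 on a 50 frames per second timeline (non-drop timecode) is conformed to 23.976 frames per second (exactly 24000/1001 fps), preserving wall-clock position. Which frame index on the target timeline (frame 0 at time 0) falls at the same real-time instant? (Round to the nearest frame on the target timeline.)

frame 83826

Source frame index: (0×3600 + 58×60 + 16) × 50 + 13 = 174813.
Real time: 174813 / (50) = 174813/50 s.
Target frame: (174813/50) × (24000/1001) = 83910240/1001 ≈ 83826.414 → 83826.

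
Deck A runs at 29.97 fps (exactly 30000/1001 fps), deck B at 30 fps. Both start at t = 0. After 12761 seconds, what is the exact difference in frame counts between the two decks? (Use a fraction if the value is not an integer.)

A emits 30000/1001 × 12761 = 54690000/143 frames; B emits 30 × 12761 = 382830.
Difference = 54690/143 frames (≈ 382.4476); B is ahead of A.

54690/143 frames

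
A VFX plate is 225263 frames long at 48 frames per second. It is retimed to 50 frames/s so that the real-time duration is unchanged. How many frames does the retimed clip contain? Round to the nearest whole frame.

234649 frames

Frames at target rate = 225263 × (50) / (48) = 5631575/24 ≈ 234648.958.
Nearest whole frame: 234649.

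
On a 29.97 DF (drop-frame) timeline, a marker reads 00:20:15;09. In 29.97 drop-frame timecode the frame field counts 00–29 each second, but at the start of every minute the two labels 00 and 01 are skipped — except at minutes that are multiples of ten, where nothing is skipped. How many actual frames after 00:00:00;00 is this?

As if non-drop at 30 labels/s: (0 × 3600 + 20 × 60 + 15) × 30 + 9 = 36459.
Minute boundaries passed: 20; those not divisible by 10: 20 − 2 = 18; dropped labels = 2 × 18 = 36.
Actual frame index = 36459 − 36 = 36423.

36423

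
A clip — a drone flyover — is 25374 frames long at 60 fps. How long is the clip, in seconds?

Running time = 25374 / (60) = 422.9 s.

422.9 seconds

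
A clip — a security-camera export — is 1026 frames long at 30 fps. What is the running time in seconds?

Running time = 1026 / (30) = 34.2 s.

34.2 seconds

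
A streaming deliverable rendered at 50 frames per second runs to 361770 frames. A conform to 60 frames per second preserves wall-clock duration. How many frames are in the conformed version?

434124 frames

Target frames = source frames × (target rate / source rate) = 361770 × (60)/(50) = 361770 × 6/5 = 434124.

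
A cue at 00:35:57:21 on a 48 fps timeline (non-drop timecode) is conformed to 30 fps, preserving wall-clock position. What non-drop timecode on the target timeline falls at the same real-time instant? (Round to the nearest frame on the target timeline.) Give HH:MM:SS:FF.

Source frame index: (0×3600 + 35×60 + 57) × 48 + 21 = 103557.
Real time: 103557 / (48) = 34519/16 s.
Target frame: (34519/16) × (30) = 517785/8 ≈ 64723.125 → 64723.
At 30 labels/s: frame 64723 → 00:35:57:13.

00:35:57:13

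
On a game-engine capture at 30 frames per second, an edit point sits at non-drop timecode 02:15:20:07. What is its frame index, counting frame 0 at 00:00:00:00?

frame 243607

Total seconds to the label: (2 × 3600 + 15 × 60 + 20) = 8120.
Frame index = 8120 × 30 + 7 = 243607.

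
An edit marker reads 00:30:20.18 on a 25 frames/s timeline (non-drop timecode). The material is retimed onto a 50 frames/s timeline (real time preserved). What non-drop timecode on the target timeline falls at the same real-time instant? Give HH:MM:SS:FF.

00:30:20:36

Source frame index: (0×3600 + 30×60 + 20) × 25 + 18 = 45518.
Real time: 45518 / (25) = 45518/25 s.
Target frame: (45518/25) × (50) = 91036.
At 50 labels/s: frame 91036 → 00:30:20:36.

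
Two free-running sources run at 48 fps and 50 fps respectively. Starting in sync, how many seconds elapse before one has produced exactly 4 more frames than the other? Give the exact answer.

2 seconds

The gap grows by |50 − 48| = 2 frames per second.
Time for a 4-frame gap: 4 ÷ (2) = 2 s.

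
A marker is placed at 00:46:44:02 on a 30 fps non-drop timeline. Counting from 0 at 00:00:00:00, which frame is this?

84122

Total seconds to the label: (0 × 3600 + 46 × 60 + 44) = 2804.
Frame index = 2804 × 30 + 2 = 84122.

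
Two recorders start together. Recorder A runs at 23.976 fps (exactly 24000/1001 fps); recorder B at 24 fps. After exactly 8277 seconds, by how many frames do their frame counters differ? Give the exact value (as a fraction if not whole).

A emits 24000/1001 × 8277 = 198648000/1001 frames; B emits 24 × 8277 = 198648.
Difference = 198648/1001 frames (≈ 198.4496); B is ahead of A.

198648/1001 frames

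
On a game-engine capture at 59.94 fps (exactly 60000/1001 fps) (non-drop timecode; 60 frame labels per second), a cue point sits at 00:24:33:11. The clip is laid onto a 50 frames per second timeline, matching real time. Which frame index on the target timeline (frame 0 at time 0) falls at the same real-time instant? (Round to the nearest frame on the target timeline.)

frame 73733

Source frame index: (0×3600 + 24×60 + 33) × 60 + 11 = 88391.
Real time: 88391 / (60000/1001) = 88479391/60000 s.
Target frame: (88479391/60000) × (50) = 88479391/1200 ≈ 73732.826 → 73733.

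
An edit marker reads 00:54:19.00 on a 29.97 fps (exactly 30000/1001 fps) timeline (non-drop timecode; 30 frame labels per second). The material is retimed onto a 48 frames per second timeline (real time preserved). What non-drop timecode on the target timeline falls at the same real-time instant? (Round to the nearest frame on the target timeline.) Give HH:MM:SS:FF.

00:54:22:12

Source frame index: (0×3600 + 54×60 + 19) × 30 + 0 = 97770.
Real time: 97770 / (30000/1001) = 3262259/1000 s.
Target frame: (3262259/1000) × (48) = 19573554/125 ≈ 156588.432 → 156588.
At 48 labels/s: frame 156588 → 00:54:22:12.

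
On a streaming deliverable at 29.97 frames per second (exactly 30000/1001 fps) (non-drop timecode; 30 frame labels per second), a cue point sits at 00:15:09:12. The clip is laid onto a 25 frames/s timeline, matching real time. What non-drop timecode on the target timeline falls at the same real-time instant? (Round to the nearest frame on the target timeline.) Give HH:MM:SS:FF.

Source frame index: (0×3600 + 15×60 + 9) × 30 + 12 = 27282.
Real time: 27282 / (30000/1001) = 4551547/5000 s.
Target frame: (4551547/5000) × (25) = 4551547/200 ≈ 22757.735 → 22758.
At 25 labels/s: frame 22758 → 00:15:10:08.

00:15:10:08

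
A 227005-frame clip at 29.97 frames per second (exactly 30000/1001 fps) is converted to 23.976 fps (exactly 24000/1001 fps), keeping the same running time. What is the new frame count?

181604 frames

Target frames = source frames × (target rate / source rate) = 227005 × (24000/1001)/(30000/1001) = 227005 × 4/5 = 181604.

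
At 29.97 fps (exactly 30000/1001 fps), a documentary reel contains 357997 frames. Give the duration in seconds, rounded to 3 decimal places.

Running time = 357997 × 1001/30000 = 358354997/30000 s ≈ 11945.167 s.

11945.167 seconds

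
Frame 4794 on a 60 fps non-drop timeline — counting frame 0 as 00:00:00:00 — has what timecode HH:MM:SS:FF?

00:01:19:54

4794 ÷ 60 = 79 full seconds, remainder 54 frames.
79 s = 0 h 1 min 19 s.
Timecode: 00:01:19:54.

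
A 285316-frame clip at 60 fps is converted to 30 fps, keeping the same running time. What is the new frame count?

Frames at target rate = 285316 × (30) / (60) = 142658.

142658 frames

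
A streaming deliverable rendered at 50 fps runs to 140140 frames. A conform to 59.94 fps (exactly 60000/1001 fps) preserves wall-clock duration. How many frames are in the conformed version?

168000 frames

Target frames = source frames × (target rate / source rate) = 140140 × (60000/1001)/(50) = 140140 × 1200/1001 = 168000.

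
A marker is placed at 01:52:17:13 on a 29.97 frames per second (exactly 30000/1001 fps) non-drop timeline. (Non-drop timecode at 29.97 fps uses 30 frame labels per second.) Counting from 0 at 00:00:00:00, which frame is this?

Total seconds to the label: (1 × 3600 + 52 × 60 + 17) = 6737.
Frame index = 6737 × 30 + 13 = 202123.

frame 202123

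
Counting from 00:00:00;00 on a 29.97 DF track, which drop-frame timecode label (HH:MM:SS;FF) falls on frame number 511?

Ten DF minutes hold 17982 frames, so frame 511 lies in block 0 (frames 0–17981) with 511 frames into that block.
The block's first minute is 1800 frames and the rest 1798 each; 511 frames reaches minute 0, so 0 × 18 + 0 × 2 = 0 labels have been skipped so far.
Adding those back, label number 511 + 0 = 511 at 30 labels/s is 17 s + 1 f = 0 h 0 min 17 s frame 1, i.e. 00:00:17;01.

00:00:17;01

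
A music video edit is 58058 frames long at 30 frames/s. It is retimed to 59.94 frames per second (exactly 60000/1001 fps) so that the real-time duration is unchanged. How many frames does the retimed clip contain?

Target frames = source frames × (target rate / source rate) = 58058 × (60000/1001)/(30) = 58058 × 2000/1001 = 116000.

116000 frames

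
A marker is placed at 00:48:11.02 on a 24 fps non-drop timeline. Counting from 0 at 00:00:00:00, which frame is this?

Total seconds to the label: (0 × 3600 + 48 × 60 + 11) = 2891.
Frame index = 2891 × 24 + 2 = 69386.

69386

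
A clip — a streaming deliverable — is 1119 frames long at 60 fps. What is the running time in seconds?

18.65 seconds

Running time = 1119 / (60) = 18.65 s.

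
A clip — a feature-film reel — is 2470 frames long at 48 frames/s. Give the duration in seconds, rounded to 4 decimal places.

51.4583 seconds

Running time = 2470 × 1/48 = 1235/24 s ≈ 51.4583 s.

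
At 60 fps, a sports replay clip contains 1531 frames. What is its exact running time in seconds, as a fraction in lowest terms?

Running time = 1531 ÷ (60) = 1531 × 1/60 = 1531/60 s.

1531/60 seconds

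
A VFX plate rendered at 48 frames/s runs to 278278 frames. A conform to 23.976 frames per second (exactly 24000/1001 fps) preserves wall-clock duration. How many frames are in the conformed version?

139000 frames

Target frames = source frames × (target rate / source rate) = 278278 × (24000/1001)/(48) = 278278 × 500/1001 = 139000.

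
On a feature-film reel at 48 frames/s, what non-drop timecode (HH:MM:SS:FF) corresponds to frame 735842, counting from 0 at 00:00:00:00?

04:15:30:02

735842 ÷ 48 = 15330 full seconds, remainder 2 frames.
15330 s = 4 h 15 min 30 s.
Timecode: 04:15:30:02.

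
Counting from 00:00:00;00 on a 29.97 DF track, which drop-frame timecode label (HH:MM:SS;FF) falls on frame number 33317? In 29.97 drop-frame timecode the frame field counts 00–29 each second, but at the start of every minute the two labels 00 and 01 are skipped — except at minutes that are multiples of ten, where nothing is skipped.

Ten DF minutes hold 17982 frames, so frame 33317 lies in block 1 (frames 17982–35963) with 15335 frames into that block.
The block's first minute is 1800 frames and the rest 1798 each; 15335 frames reaches minute 8, so 1 × 18 + 8 × 2 = 34 labels have been skipped so far.
Adding those back, label number 33317 + 34 = 33351 at 30 labels/s is 1111 s + 21 f = 0 h 18 min 31 s frame 21, i.e. 00:18:31;21.

00:18:31;21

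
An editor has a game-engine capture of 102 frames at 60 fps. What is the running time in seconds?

Running time = 102 / (60) = 1.7 s.

1.7 seconds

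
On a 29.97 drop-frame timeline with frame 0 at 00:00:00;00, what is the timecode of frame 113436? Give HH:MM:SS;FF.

Ten DF minutes hold 17982 frames, so frame 113436 lies in block 6 (frames 107892–125873) with 5544 frames into that block.
The block's first minute is 1800 frames and the rest 1798 each; 5544 frames reaches minute 3, so 6 × 18 + 3 × 2 = 114 labels have been skipped so far.
Adding those back, label number 113436 + 114 = 113550 at 30 labels/s is 3785 s + 0 f = 1 h 3 min 5 s frame 0, i.e. 01:03:05;00.

01:03:05;00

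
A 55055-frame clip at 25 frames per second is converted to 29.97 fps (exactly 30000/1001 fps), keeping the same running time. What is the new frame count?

66000 frames

Target frames = source frames × (target rate / source rate) = 55055 × (30000/1001)/(25) = 55055 × 1200/1001 = 66000.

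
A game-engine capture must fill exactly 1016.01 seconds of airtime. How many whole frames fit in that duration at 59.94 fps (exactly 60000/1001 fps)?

60899 frames

Frames = 1016.01 × 60000/1001 = 60960600/1001 ≈ 60899.7003.
Complete frames: 60899.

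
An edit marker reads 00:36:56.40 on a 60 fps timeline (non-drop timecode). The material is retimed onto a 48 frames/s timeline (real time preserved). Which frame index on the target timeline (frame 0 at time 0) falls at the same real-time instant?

frame 106400

Source frame index: (0×3600 + 36×60 + 56) × 60 + 40 = 133000.
Real time: 133000 / (60) = 6650/3 s.
Target frame: (6650/3) × (48) = 106400.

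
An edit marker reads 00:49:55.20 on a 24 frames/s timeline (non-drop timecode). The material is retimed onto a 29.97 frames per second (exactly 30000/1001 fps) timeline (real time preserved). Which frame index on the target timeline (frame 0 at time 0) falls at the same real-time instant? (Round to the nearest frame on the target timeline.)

Source frame index: (0×3600 + 49×60 + 55) × 24 + 20 = 71900.
Real time: 71900 / (24) = 17975/6 s.
Target frame: (17975/6) × (30000/1001) = 89875000/1001 ≈ 89785.215 → 89785.

frame 89785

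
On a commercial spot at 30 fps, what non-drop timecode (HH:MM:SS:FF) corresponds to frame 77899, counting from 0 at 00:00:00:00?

00:43:16:19

77899 ÷ 30 = 2596 full seconds, remainder 19 frames.
2596 s = 0 h 43 min 16 s.
Timecode: 00:43:16:19.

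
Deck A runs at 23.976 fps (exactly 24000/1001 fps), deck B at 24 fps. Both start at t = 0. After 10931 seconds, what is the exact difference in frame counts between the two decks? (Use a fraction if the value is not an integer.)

A emits 24000/1001 × 10931 = 262344000/1001 frames; B emits 24 × 10931 = 262344.
Difference = 262344/1001 frames (≈ 262.0819); B is ahead of A.

262344/1001 frames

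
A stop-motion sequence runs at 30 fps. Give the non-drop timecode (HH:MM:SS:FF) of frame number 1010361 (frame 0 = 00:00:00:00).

1010361 ÷ 30 = 33678 full seconds, remainder 21 frames.
33678 s = 9 h 21 min 18 s.
Timecode: 09:21:18:21.

09:21:18:21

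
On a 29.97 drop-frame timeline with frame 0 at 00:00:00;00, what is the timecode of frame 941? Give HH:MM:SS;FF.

00:00:31;11

Each 10-minute DF block holds 10 × 60 × 30 − 9 × 2 = 17982 frames. 941 ÷ 17982 → 0 full blocks, remainder 941.
Within the partial block the first minute is 1800 frames and each further minute 1798, so 0 further minute boundaries passed. Total skipped labels = 18 × 0 + 2 × 0 = 0.
Non-drop label index = 941 + 0 = 941; at 30 labels/s that is 00:00:31:11, i.e. DF 00:00:31;11.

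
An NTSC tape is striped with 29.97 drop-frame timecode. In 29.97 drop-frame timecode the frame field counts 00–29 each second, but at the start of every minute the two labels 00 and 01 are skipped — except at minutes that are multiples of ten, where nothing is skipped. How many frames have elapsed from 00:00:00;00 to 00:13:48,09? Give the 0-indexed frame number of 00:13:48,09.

Complete 10-minute blocks: 1, each 17982 frames → 17982.
Remaining 3 whole minutes in the current block: 1800 + 2 × 1798 = 5396 frames.
Within the current minute: 48 × 30 + 9 − 2 = 1447 (labels ;00/;01 skipped at this minute). Total = 17982 + 5396 + 1447 = 24825.

24825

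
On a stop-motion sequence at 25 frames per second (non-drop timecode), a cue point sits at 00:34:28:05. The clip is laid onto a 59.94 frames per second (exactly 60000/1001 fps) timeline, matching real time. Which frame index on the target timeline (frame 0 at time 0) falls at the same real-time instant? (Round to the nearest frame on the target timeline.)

Source frame index: (0×3600 + 34×60 + 28) × 25 + 5 = 51705.
Real time: 51705 / (25) = 10341/5 s.
Target frame: (10341/5) × (60000/1001) = 124092000/1001 ≈ 123968.032 → 123968.

frame 123968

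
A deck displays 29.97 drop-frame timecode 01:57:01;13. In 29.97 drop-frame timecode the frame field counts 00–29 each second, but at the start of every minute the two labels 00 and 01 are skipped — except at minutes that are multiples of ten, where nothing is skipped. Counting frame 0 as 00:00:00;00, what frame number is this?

As if non-drop at 30 labels/s: (1 × 3600 + 57 × 60 + 1) × 30 + 13 = 210643.
Minute boundaries passed: 117; those not divisible by 10: 117 − 11 = 106; dropped labels = 2 × 106 = 212.
Actual frame index = 210643 − 212 = 210431.

210431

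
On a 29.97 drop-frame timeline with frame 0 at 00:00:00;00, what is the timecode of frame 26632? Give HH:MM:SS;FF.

Ten DF minutes hold 17982 frames, so frame 26632 lies in block 1 (frames 17982–35963) with 8650 frames into that block.
The block's first minute is 1800 frames and the rest 1798 each; 8650 frames reaches minute 4, so 1 × 18 + 4 × 2 = 26 labels have been skipped so far.
Adding those back, label number 26632 + 26 = 26658 at 30 labels/s is 888 s + 18 f = 0 h 14 min 48 s frame 18, i.e. 00:14:48;18.

00:14:48;18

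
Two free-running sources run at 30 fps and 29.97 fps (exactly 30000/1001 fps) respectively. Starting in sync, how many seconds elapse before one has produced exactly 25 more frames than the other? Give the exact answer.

The gap grows by |30000/1001 − 30| = 30/1001 frames per second.
Time for a 25-frame gap: 25 ÷ (30/1001) = 5005/6 s.

5005/6 seconds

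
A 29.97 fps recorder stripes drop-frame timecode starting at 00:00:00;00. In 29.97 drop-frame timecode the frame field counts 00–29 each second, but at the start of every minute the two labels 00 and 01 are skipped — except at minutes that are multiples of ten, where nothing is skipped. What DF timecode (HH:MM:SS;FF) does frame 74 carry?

Ten DF minutes hold 17982 frames, so frame 74 lies in block 0 (frames 0–17981) with 74 frames into that block.
The block's first minute is 1800 frames and the rest 1798 each; 74 frames reaches minute 0, so 0 × 18 + 0 × 2 = 0 labels have been skipped so far.
Adding those back, label number 74 + 0 = 74 at 30 labels/s is 2 s + 14 f = 0 h 0 min 2 s frame 14, i.e. 00:00:02;14.

00:00:02;14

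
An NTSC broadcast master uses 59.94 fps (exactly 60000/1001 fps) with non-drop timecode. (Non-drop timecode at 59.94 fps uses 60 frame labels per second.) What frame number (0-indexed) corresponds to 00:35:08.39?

Total seconds to the label: (0 × 3600 + 35 × 60 + 8) = 2108.
Frame index = 2108 × 60 + 39 = 126519.

frame 126519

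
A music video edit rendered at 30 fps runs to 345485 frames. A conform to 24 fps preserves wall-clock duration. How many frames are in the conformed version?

276388 frames

Target frames = source frames × (target rate / source rate) = 345485 × (24)/(30) = 345485 × 4/5 = 276388.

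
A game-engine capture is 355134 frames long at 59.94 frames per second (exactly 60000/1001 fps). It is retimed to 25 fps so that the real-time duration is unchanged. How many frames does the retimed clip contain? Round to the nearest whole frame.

148120 frames

Frames at target rate = 355134 × (25) / (60000/1001) = 59248189/400 ≈ 148120.473.
Nearest whole frame: 148120.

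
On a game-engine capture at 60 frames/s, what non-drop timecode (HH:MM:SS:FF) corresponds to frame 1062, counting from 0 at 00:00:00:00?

00:00:17:42

1062 ÷ 60 = 17 full seconds, remainder 42 frames.
17 s = 0 h 0 min 17 s.
Timecode: 00:00:17:42.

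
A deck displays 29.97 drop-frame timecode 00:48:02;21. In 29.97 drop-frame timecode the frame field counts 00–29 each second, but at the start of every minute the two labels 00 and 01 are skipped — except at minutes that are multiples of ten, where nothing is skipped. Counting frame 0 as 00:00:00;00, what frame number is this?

As if non-drop at 30 labels/s: (0 × 3600 + 48 × 60 + 2) × 30 + 21 = 86481.
Minute boundaries passed: 48; those not divisible by 10: 48 − 4 = 44; dropped labels = 2 × 44 = 88.
Actual frame index = 86481 − 88 = 86393.

86393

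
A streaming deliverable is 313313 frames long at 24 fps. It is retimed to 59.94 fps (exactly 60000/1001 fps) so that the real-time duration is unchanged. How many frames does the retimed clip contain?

Target frames = source frames × (target rate / source rate) = 313313 × (60000/1001)/(24) = 313313 × 2500/1001 = 782500.

782500 frames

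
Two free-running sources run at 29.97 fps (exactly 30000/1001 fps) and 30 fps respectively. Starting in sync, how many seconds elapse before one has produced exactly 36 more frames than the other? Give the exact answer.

1201.2 seconds

The gap grows by |30 − 30000/1001| = 30/1001 frames per second.
Time for a 36-frame gap: 36 ÷ (30/1001) = 1201.2 s.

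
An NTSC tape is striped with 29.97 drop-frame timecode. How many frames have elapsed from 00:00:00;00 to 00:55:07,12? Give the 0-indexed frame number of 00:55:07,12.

Complete 10-minute blocks: 5, each 17982 frames → 89910.
Remaining 5 whole minutes in the current block: 1800 + 4 × 1798 = 8992 frames.
Within the current minute: 7 × 30 + 12 − 2 = 220 (labels ;00/;01 skipped at this minute). Total = 89910 + 8992 + 220 = 99122.

99122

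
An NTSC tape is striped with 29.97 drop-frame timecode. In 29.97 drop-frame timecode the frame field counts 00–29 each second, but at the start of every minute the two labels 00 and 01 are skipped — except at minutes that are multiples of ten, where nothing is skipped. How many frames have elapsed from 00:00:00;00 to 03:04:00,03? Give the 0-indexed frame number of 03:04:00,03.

330871

As if non-drop at 30 labels/s: (3 × 3600 + 4 × 60 + 0) × 30 + 3 = 331203.
Minute boundaries passed: 184; those not divisible by 10: 184 − 18 = 166; dropped labels = 2 × 166 = 332.
Actual frame index = 331203 − 332 = 330871.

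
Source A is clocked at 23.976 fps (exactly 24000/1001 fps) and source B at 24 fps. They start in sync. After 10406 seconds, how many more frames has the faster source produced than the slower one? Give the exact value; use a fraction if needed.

A emits 24000/1001 × 10406 = 22704000/91 frames; B emits 24 × 10406 = 249744.
Difference = 22704/91 frames (≈ 249.4945); B is ahead of A.

22704/91 frames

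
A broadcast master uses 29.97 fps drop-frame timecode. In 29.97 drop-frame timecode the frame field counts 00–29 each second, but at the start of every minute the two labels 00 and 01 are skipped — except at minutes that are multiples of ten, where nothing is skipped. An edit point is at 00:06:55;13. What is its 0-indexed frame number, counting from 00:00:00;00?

As if non-drop at 30 labels/s: (0 × 3600 + 6 × 60 + 55) × 30 + 13 = 12463.
Minute boundaries passed: 6; those not divisible by 10: 6 − 0 = 6; dropped labels = 2 × 6 = 12.
Actual frame index = 12463 − 12 = 12451.

12451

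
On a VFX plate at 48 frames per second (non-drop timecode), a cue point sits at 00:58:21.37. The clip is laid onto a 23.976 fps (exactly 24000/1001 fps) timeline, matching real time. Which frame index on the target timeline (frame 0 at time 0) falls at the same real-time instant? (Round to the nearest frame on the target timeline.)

Source frame index: (0×3600 + 58×60 + 21) × 48 + 37 = 168085.
Real time: 168085 / (48) = 168085/48 s.
Target frame: (168085/48) × (24000/1001) = 84042500/1001 ≈ 83958.541 → 83959.

frame 83959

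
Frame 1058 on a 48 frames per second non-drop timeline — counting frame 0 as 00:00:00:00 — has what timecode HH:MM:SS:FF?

1058 ÷ 48 = 22 full seconds, remainder 2 frames.
22 s = 0 h 0 min 22 s.
Timecode: 00:00:22:02.

00:00:22:02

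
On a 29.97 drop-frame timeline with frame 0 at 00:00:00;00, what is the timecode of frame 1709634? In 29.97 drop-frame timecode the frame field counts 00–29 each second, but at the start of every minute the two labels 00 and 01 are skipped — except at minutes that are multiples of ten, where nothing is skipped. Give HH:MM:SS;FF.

Each 10-minute DF block holds 10 × 60 × 30 − 9 × 2 = 17982 frames. 1709634 ÷ 17982 → 95 full blocks, remainder 1344.
Within the partial block the first minute is 1800 frames and each further minute 1798, so 0 further minute boundaries passed. Total skipped labels = 18 × 95 + 2 × 0 = 1710.
Non-drop label index = 1709634 + 1710 = 1711344; at 30 labels/s that is 15:50:44:24, i.e. DF 15:50:44;24.

15:50:44;24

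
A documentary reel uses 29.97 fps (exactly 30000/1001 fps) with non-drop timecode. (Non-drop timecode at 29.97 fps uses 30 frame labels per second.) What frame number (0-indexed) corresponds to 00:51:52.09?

93369

Total seconds to the label: (0 × 3600 + 51 × 60 + 52) = 3112.
Frame index = 3112 × 30 + 9 = 93369.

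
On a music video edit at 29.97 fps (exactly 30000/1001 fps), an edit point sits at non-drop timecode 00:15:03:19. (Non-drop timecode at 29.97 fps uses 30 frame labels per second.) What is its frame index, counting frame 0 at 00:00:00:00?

frame 27109

Total seconds to the label: (0 × 3600 + 15 × 60 + 3) = 903.
Frame index = 903 × 30 + 19 = 27109.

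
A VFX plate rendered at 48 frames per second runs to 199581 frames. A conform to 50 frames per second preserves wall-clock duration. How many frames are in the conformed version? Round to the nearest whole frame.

Frames at target rate = 199581 × (50) / (48) = 1663175/8 ≈ 207896.875.
Nearest whole frame: 207897.

207897 frames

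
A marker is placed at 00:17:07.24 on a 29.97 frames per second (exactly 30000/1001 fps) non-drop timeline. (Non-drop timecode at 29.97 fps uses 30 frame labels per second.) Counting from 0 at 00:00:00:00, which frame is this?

Total seconds to the label: (0 × 3600 + 17 × 60 + 7) = 1027.
Frame index = 1027 × 30 + 24 = 30834.

frame 30834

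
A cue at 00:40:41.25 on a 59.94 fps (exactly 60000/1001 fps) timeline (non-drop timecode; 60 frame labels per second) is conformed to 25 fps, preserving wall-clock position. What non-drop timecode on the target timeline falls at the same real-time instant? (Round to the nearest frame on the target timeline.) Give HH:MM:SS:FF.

00:40:43:21

Source frame index: (0×3600 + 40×60 + 41) × 60 + 25 = 146485.
Real time: 146485 / (60000/1001) = 29326297/12000 s.
Target frame: (29326297/12000) × (25) = 29326297/480 ≈ 61096.452 → 61096.
At 25 labels/s: frame 61096 → 00:40:43:21.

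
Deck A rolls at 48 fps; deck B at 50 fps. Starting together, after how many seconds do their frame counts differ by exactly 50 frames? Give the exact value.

The gap grows by |50 − 48| = 2 frames per second.
Time for a 50-frame gap: 50 ÷ (2) = 25 s.

25 seconds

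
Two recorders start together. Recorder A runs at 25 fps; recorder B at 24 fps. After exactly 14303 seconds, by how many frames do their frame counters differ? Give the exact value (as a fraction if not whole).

A emits 25 × 14303 = 357575 frames; B emits 24 × 14303 = 343272.
Difference = 14303 frames; B is behind A.

14303 frames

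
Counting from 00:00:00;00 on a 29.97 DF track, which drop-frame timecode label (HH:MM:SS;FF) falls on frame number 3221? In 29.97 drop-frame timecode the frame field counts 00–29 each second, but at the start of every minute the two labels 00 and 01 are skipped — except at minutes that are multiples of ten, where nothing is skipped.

Ten DF minutes hold 17982 frames, so frame 3221 lies in block 0 (frames 0–17981) with 3221 frames into that block.
The block's first minute is 1800 frames and the rest 1798 each; 3221 frames reaches minute 1, so 0 × 18 + 1 × 2 = 2 labels have been skipped so far.
Adding those back, label number 3221 + 2 = 3223 at 30 labels/s is 107 s + 13 f = 0 h 1 min 47 s frame 13, i.e. 00:01:47;13.

00:01:47;13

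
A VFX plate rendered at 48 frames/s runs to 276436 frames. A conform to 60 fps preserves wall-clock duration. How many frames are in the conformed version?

345545 frames

Target frames = source frames × (target rate / source rate) = 276436 × (60)/(48) = 276436 × 5/4 = 345545.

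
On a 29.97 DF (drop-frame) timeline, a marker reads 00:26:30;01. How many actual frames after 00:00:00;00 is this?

47653

As if non-drop at 30 labels/s: (0 × 3600 + 26 × 60 + 30) × 30 + 1 = 47701.
Minute boundaries passed: 26; those not divisible by 10: 26 − 2 = 24; dropped labels = 2 × 24 = 48.
Actual frame index = 47701 − 48 = 47653.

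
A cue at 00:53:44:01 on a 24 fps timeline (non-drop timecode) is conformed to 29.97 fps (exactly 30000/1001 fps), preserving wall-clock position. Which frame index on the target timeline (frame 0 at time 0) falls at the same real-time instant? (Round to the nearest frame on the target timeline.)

Source frame index: (0×3600 + 53×60 + 44) × 24 + 1 = 77377.
Real time: 77377 / (24) = 77377/24 s.
Target frame: (77377/24) × (30000/1001) = 96721250/1001 ≈ 96624.625 → 96625.

frame 96625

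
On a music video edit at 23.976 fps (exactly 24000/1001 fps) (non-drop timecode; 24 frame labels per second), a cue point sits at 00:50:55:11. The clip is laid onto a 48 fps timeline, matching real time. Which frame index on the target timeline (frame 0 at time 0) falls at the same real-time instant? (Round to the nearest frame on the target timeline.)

frame 146809

Source frame index: (0×3600 + 50×60 + 55) × 24 + 11 = 73331.
Real time: 73331 / (24000/1001) = 73404331/24000 s.
Target frame: (73404331/24000) × (48) = 73404331/500 ≈ 146808.662 → 146809.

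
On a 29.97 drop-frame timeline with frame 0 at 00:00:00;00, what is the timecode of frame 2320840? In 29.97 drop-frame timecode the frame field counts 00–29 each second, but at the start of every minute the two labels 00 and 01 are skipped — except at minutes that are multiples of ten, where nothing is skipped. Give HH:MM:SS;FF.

21:30:38;22

Ten DF minutes hold 17982 frames, so frame 2320840 lies in block 129 (frames 2319678–2337659) with 1162 frames into that block.
The block's first minute is 1800 frames and the rest 1798 each; 1162 frames reaches minute 0, so 129 × 18 + 0 × 2 = 2322 labels have been skipped so far.
Adding those back, label number 2320840 + 2322 = 2323162 at 30 labels/s is 77438 s + 22 f = 21 h 30 min 38 s frame 22, i.e. 21:30:38;22.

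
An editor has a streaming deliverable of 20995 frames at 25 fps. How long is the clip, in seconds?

839.8 seconds

Running time = 20995 / (25) = 839.8 s.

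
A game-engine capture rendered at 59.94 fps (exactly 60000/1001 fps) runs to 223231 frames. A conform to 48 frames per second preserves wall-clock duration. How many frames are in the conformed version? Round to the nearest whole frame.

Frames at target rate = 223231 × (48) / (60000/1001) = 223454231/1250 ≈ 178763.385.
Nearest whole frame: 178763.

178763 frames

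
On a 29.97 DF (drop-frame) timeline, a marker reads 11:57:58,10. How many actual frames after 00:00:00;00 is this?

Complete 10-minute blocks: 71, each 17982 frames → 1276722.
Remaining 7 whole minutes in the current block: 1800 + 6 × 1798 = 12588 frames.
Within the current minute: 58 × 30 + 10 − 2 = 1748 (labels ;00/;01 skipped at this minute). Total = 1276722 + 12588 + 1748 = 1291058.

1291058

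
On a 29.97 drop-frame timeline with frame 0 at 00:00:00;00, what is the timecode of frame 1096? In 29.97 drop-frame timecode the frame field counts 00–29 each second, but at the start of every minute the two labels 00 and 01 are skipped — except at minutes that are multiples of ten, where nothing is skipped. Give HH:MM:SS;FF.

Ten DF minutes hold 17982 frames, so frame 1096 lies in block 0 (frames 0–17981) with 1096 frames into that block.
The block's first minute is 1800 frames and the rest 1798 each; 1096 frames reaches minute 0, so 0 × 18 + 0 × 2 = 0 labels have been skipped so far.
Adding those back, label number 1096 + 0 = 1096 at 30 labels/s is 36 s + 16 f = 0 h 0 min 36 s frame 16, i.e. 00:00:36;16.

00:00:36;16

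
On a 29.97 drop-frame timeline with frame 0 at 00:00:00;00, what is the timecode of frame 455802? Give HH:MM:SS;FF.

Ten DF minutes hold 17982 frames, so frame 455802 lies in block 25 (frames 449550–467531) with 6252 frames into that block.
The block's first minute is 1800 frames and the rest 1798 each; 6252 frames reaches minute 3, so 25 × 18 + 3 × 2 = 456 labels have been skipped so far.
Adding those back, label number 455802 + 456 = 456258 at 30 labels/s is 15208 s + 18 f = 4 h 13 min 28 s frame 18, i.e. 04:13:28;18.

04:13:28;18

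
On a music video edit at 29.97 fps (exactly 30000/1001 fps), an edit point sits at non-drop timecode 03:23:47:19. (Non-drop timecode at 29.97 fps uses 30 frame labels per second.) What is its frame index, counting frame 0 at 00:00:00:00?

Total seconds to the label: (3 × 3600 + 23 × 60 + 47) = 12227.
Frame index = 12227 × 30 + 19 = 366829.

frame 366829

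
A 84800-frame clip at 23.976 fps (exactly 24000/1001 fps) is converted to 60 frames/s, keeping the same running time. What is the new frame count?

Target frames = source frames × (target rate / source rate) = 84800 × (60)/(24000/1001) = 84800 × 1001/400 = 212212.

212212 frames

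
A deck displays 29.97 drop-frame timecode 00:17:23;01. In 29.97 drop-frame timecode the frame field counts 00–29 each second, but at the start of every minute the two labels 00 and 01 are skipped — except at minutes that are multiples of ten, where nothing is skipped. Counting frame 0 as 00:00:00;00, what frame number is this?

As if non-drop at 30 labels/s: (0 × 3600 + 17 × 60 + 23) × 30 + 1 = 31291.
Minute boundaries passed: 17; those not divisible by 10: 17 − 1 = 16; dropped labels = 2 × 16 = 32.
Actual frame index = 31291 − 32 = 31259.

31259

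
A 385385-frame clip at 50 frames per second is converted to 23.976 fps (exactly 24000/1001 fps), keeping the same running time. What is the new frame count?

Target frames = source frames × (target rate / source rate) = 385385 × (24000/1001)/(50) = 385385 × 480/1001 = 184800.

184800 frames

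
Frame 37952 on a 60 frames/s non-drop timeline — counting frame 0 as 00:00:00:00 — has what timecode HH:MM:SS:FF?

37952 ÷ 60 = 632 full seconds, remainder 32 frames.
632 s = 0 h 10 min 32 s.
Timecode: 00:10:32:32.

00:10:32:32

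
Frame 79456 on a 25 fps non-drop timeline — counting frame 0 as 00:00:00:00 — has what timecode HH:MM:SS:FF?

00:52:58:06

79456 ÷ 25 = 3178 full seconds, remainder 6 frames.
3178 s = 0 h 52 min 58 s.
Timecode: 00:52:58:06.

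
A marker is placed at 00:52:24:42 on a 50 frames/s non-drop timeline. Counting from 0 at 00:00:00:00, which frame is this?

Total seconds to the label: (0 × 3600 + 52 × 60 + 24) = 3144.
Frame index = 3144 × 50 + 42 = 157242.

frame 157242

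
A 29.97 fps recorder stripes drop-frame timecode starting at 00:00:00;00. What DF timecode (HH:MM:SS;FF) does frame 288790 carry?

Each 10-minute DF block holds 10 × 60 × 30 − 9 × 2 = 17982 frames. 288790 ÷ 17982 → 16 full blocks, remainder 1078.
Within the partial block the first minute is 1800 frames and each further minute 1798, so 0 further minute boundaries passed. Total skipped labels = 18 × 16 + 2 × 0 = 288.
Non-drop label index = 288790 + 288 = 289078; at 30 labels/s that is 02:40:35:28, i.e. DF 02:40:35;28.

02:40:35;28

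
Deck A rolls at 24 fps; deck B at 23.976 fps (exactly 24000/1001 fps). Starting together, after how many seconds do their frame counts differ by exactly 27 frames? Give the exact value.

The gap grows by |24000/1001 − 24| = 24/1001 frames per second.
Time for a 27-frame gap: 27 ÷ (24/1001) = 1126.125 s.

1126.125 seconds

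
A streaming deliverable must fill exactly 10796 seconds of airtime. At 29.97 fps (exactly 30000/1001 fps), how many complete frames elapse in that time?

Frames = 10796 × 30000/1001 = 323880000/1001 ≈ 323556.4436.
Complete frames: 323556.

323556 frames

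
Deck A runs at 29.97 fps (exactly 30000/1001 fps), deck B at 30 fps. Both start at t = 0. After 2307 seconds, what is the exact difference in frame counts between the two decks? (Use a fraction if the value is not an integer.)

A emits 30000/1001 × 2307 = 69210000/1001 frames; B emits 30 × 2307 = 69210.
Difference = 69210/1001 frames (≈ 69.1409); B is ahead of A.

69210/1001 frames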